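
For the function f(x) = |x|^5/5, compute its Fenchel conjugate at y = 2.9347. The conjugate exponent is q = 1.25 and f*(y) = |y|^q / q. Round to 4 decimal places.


The conjugate exponent q satisfies 1/p + 1/q = 1.
p = 5, so q = 5/(5 - 1) = 1.25
|y|^q = 2.9347^1.25 = 3.8411
f*(2.9347) = 3.8411 / 1.25 = 3.0729


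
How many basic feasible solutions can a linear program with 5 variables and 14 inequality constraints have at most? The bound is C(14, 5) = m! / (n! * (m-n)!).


Each vertex corresponds to some choice of n active constraints out of m, so the number of vertices is at most C(m, n) = m! / (n!(m-n)!).
m = 14, n = 5
Numerator: 14 * 13 * 12 * 11 * 10
Denominator: 5! = 120
C(14, 5) = 2002


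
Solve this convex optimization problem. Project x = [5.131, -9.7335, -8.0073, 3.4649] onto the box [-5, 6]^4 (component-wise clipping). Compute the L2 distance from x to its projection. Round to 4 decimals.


Project each component onto [-5, 6].
clip(5.131) = 5.131, clip(-9.7335) = -5.0, clip(-8.0073) = -5.0, clip(3.4649) = 3.4649
Projection = [5.131, -5.0, -5.0, 3.4649]
Squared diffs: [0.0, 22.406, 9.0439, 0.0]
Distance = sqrt(31.4499) = 5.608


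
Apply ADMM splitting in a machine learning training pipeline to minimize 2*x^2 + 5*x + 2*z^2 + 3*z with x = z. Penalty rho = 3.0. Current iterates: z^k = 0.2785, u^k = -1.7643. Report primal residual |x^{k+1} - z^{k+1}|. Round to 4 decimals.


ADMM iteration with rho = 3.0, z^k = 0.2785, u^k = -1.7643
Step 1: x-update.
Minimize 2*x^2 + 5*x + (3.0/2)*(x - 0.2785 - 1.7643)^2
FOC: (2*2 + 3.0)*x = -5 + 3.0*(0.2785 + 1.7643)
x^{k+1} = 0.1612
Step 2: z-update.
Minimize 2*z^2 + 3*z + (3.0/2)*(0.1612 - z - 1.7643)^2
FOC: (2*2 + 3.0)*z = -3 + 3.0*(0.1612 - 1.7643)
z^{k+1} = -1.1156
Step 3: u-update.
u^{k+1} = -1.7643 + 0.1612 + 1.1156 = -0.4875
Step 4: Primal residual = |0.1612 + 1.1156| = 1.2768


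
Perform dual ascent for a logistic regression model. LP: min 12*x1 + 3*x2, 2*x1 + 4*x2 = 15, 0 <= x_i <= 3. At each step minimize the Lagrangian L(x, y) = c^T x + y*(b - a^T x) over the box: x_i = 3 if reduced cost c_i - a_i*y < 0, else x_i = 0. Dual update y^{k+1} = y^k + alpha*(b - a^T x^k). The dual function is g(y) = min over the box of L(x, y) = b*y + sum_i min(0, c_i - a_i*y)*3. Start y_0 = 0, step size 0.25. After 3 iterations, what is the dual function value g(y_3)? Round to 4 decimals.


Dual ascent for LP: min 12*x1 + 3*x2, 2*x1 + 4*x2 = 15, 0 <= x_i <= 3
Step 1: y^k = 0.0, reduced costs: (12.0, 3.0)
  x^k = (0.0, 0.0), subgradient = b - a^T x = 15.0
  y^{k+1} = 0.0 + 0.25*15.0 = 3.75
Step 2: y^k = 3.75, reduced costs: (4.5, -12.0)
  x^k = (0.0, 3.0), subgradient = b - a^T x = 3.0
  y^{k+1} = 3.75 + 0.25*3.0 = 4.5
Step 3: y^k = 4.5, reduced costs: (3.0, -15.0)
  x^k = (0.0, 3.0), subgradient = b - a^T x = 3.0
  y^{k+1} = 4.5 + 0.25*3.0 = 5.25
Dual objective at y_3 = 5.25: reduced costs (1.5, -18.0), box minimizer x = (0.0, 3.0)
g(y_3) = b*y + (c1 - a1*y)*x1 + (c2 - a2*y)*x2 = 15*5.25 + 1.5*0.0 + (-18.0)*3.0 = 78.75 + 0.0 - 54.0 = 24.75


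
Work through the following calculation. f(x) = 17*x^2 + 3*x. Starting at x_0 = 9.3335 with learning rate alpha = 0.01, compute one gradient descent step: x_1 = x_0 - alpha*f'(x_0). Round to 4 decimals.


We compute the gradient at x_0 and apply the update.
f'(x) = 34*x + 3
f'(9.3335) = 34*9.3335 + 3 = 320.339
x_1 = 9.3335 - 0.01*320.339 = 6.1301


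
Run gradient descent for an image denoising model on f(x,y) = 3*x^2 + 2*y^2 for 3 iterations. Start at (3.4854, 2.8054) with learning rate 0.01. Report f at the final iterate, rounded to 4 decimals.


Gradient descent on f(x,y) = 3*x^2 + 2*y^2.
Starting point: (3.4854, 2.8054), alpha = 0.01
Step 1: grad_x = 2*3*3.4854 = 20.9124, grad_y = 2*2*2.8054 = 11.2216
  x_1 = 3.4854 - 0.01*20.9124 = 3.2763
  y_1 = 2.8054 - 0.01*11.2216 = 2.6932
Step 2: grad_x = 2*3*3.2763 = 19.6577, grad_y = 2*2*2.6932 = 10.7727
  x_2 = 3.2763 - 0.01*19.6577 = 3.0797
  y_2 = 2.6932 - 0.01*10.7727 = 2.5855
Step 3: grad_x = 2*3*3.0797 = 18.4782, grad_y = 2*2*2.5855 = 10.3418
  x_3 = 3.0797 - 0.01*18.4782 = 2.8949
  y_3 = 2.5855 - 0.01*10.3418 = 2.482
f(2.8949, 2.482) = 3*2.8949^2 + 2*2.482^2 = 37.4627


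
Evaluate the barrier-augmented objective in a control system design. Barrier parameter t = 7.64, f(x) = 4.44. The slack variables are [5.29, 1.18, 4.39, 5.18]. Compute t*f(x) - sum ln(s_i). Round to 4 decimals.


Step 1: Compute log-barrier.
ln values: [1.6658, 0.1655, 1.4793, 1.6448]
phi = -(1.6658 + 0.1655 + 1.4793 + 1.6448) = -4.9555
Step 2: Compute augmented objective.
t*f(x) = 7.64*4.44 = 33.9216
Total = 33.9216 - 4.9555 = 28.9661


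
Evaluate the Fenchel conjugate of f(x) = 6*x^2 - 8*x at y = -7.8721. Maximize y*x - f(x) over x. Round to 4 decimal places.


f*(y) = sup_x {y*x - a*x^2 - b*x} = sup_x {(y-b)*x - a*x^2}
FOC: (y - b) - 2a*x = 0 => x* = (y - b)/(2a)
x* = (-7.8721 + 8)/(2*6) = 0.0107
f*(-7.8721) = (y-b)^2/(4a) = (-7.8721 + 8)^2/(4*6)
= 0.0164/24 = 0.0007


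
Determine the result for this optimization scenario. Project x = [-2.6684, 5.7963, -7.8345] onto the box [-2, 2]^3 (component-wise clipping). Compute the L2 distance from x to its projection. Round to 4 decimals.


Project each component onto [-2, 2].
clip(-2.6684) = -2.0, clip(5.7963) = 2.0, clip(-7.8345) = -2.0
Projection = [-2.0, 2.0, -2.0]
Squared diffs: [0.4468, 14.4119, 34.0414]
Distance = sqrt(48.9001) = 6.9929


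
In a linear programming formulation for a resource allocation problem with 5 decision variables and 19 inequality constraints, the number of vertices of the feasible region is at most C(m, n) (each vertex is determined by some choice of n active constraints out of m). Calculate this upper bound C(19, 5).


Each vertex corresponds to some choice of n active constraints out of m, so the number of vertices is at most C(m, n) = m! / (n!(m-n)!).
m = 19, n = 5
Numerator: 19 * 18 * 17 * 16 * 15
Denominator: 5! = 120
C(19, 5) = 11628


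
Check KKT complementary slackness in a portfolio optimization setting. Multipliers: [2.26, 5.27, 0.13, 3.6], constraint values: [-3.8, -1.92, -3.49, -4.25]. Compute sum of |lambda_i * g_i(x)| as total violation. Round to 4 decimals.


KKT complementary slackness check:
lambda_1 * g_1 = 2.26 * -3.8 = -8.588
lambda_2 * g_2 = 5.27 * -1.92 = -10.1184
lambda_3 * g_3 = 0.13 * -3.49 = -0.4537
lambda_4 * g_4 = 3.6 * -4.25 = -15.3
Total violation = 8.588 + 10.1184 + 0.4537 + 15.3 = 34.4601


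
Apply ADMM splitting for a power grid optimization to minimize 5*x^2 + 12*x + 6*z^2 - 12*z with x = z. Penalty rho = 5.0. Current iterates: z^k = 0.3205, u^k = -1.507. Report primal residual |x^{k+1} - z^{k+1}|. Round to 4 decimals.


ADMM iteration with rho = 5.0, z^k = 0.3205, u^k = -1.507
Step 1: x-update.
Minimize 5*x^2 + 12*x + (5.0/2)*(x - 0.3205 - 1.507)^2
FOC: (2*5 + 5.0)*x = -12 + 5.0*(0.3205 + 1.507)
x^{k+1} = -0.1908
Step 2: z-update.
Minimize 6*z^2 - 12*z + (5.0/2)*(-0.1908 - z - 1.507)^2
FOC: (2*6 + 5.0)*z = 12 + 5.0*(-0.1908 - 1.507)
z^{k+1} = 0.2065
Step 3: u-update.
u^{k+1} = -1.507 - 0.1908 - 0.2065 = -1.9044
Step 4: Primal residual = |-0.1908 - 0.2065| = 0.3974


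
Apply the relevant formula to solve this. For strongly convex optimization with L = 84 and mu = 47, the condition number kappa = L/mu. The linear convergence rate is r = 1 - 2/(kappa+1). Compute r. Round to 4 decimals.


Step 1: Compute the condition number.
kappa = L/mu = 84/47 = 1.7872
Step 2: Compute the convergence rate.
r = 1 - 2/(kappa + 1) = 1 - 2*mu/(L + mu) = (L - mu)/(L + mu) = 37/131 = 0.2824


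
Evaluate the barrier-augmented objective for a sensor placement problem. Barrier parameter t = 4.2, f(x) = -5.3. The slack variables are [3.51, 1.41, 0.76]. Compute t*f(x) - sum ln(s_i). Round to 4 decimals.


Step 1: Compute log-barrier.
ln values: [1.2556, 0.3436, -0.2744]
phi = -(1.2556 + 0.3436 - 0.2744) = -1.3248
Step 2: Compute augmented objective.
t*f(x) = 4.2*-5.3 = -22.26
Total = -22.26 - 1.3248 = -23.5848


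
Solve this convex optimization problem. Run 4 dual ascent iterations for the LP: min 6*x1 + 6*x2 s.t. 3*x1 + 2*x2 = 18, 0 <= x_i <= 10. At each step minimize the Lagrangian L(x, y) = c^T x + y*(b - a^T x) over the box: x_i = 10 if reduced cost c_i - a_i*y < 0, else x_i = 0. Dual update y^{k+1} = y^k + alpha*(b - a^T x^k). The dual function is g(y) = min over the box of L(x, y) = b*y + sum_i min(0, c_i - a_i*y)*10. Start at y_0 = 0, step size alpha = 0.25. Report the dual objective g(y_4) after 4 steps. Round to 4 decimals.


Dual ascent for LP: min 6*x1 + 6*x2, 3*x1 + 2*x2 = 18, 0 <= x_i <= 10
Step 1: y^k = 0.0, reduced costs: (6.0, 6.0)
  x^k = (0.0, 0.0), subgradient = b - a^T x = 18.0
  y^{k+1} = 0.0 + 0.25*18.0 = 4.5
Step 2: y^k = 4.5, reduced costs: (-7.5, -3.0)
  x^k = (10.0, 10.0), subgradient = b - a^T x = -32.0
  y^{k+1} = 4.5 + 0.25*-32.0 = -3.5
Step 3: y^k = -3.5, reduced costs: (16.5, 13.0)
  x^k = (0.0, 0.0), subgradient = b - a^T x = 18.0
  y^{k+1} = -3.5 + 0.25*18.0 = 1.0
Step 4: y^k = 1.0, reduced costs: (3.0, 4.0)
  x^k = (0.0, 0.0), subgradient = b - a^T x = 18.0
  y^{k+1} = 1.0 + 0.25*18.0 = 5.5
Dual objective at y_4 = 5.5: reduced costs (-10.5, -5.0), box minimizer x = (10.0, 10.0)
g(y_4) = b*y + (c1 - a1*y)*x1 + (c2 - a2*y)*x2 = 18*5.5 + (-10.5)*10.0 + (-5.0)*10.0 = 99.0 - 105.0 - 50.0 = -56.0


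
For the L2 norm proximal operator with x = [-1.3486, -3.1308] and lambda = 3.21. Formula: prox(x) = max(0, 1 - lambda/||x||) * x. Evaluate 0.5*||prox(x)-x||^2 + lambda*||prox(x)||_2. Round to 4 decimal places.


Step 1: Compute ||x||.
||x|| = 3.4089
Step 2: Compute scaling factor.
scale = max(0, 1 - 3.21/3.4089) = 0.0583
Step 3: prox(x) = [-0.0787, -0.1827]
||prox(x)|| = 0.1989
Step 4: Proximal objective.
0.5*||prox-x||^2 = 5.1521
lambda*||prox|| = 0.6385
Total = 5.7905


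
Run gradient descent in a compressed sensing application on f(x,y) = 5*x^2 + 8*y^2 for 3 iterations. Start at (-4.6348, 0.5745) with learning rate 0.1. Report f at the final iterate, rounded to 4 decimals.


Gradient descent on f(x,y) = 5*x^2 + 8*y^2.
Starting point: (-4.6348, 0.5745), alpha = 0.1
Step 1: grad_x = 2*5*-4.6348 = -46.348, grad_y = 2*8*0.5745 = 9.192
  x_1 = -4.6348 - 0.1*-46.348 = 0.0
  y_1 = 0.5745 - 0.1*9.192 = -0.3447
Step 2: grad_x = 2*5*0.0 = 0.0, grad_y = 2*8*-0.3447 = -5.5152
  x_2 = 0.0 - 0.1*0.0 = 0.0
  y_2 = -0.3447 - 0.1*-5.5152 = 0.2068
Step 3: grad_x = 2*5*0.0 = 0.0, grad_y = 2*8*0.2068 = 3.3091
  x_3 = 0.0 - 0.1*0.0 = 0.0
  y_3 = 0.2068 - 0.1*3.3091 = -0.1241
f(0.0, -0.1241) = 5*0.0^2 + 8*(-0.1241)^2 = 0.1232


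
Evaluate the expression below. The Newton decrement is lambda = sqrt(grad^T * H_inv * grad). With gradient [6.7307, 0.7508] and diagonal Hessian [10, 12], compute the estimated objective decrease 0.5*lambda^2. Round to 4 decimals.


Step 1: H is diagonal, so H^(-1) * g = [0.6731, 0.0626].
Step 2: g^T H^(-1) g = sum_i g_i^2 / H_ii
  = (6.7307)^2/10 + (0.7508)^2/12
  = 4.5302 + 0.047 = 4.5772
Step 3: Objective decrease = 0.5 * g^T H^(-1) g = 2.2886


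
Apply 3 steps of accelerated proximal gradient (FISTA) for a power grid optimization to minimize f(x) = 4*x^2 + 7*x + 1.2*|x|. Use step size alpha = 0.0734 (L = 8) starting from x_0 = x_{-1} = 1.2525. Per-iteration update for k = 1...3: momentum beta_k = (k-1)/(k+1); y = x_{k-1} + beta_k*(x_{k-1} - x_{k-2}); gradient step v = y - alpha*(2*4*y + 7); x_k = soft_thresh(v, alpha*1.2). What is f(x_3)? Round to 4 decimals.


FISTA on f(x) = 4*x^2 + 7*x + 1.2*|x|
L = 8, alpha = 0.0734
Iteration 1: beta = 0.0, y = 1.2525 + 0.0*(1.2525 - 1.2525) = 1.2525
  grad(y) = 17.02, v = y - alpha*grad = 0.0032
  prox(v) = soft_thresh(0.0032, 0.0881) = 0.0
Iteration 2: beta = 0.3333, y = 0.0 + 0.3333*(0.0 - 1.2525) = -0.4175
  grad(y) = 3.66, v = y - alpha*grad = -0.6861
  prox(v) = soft_thresh(-0.6861, 0.0881) = -0.5981
Iteration 3: beta = 0.5, y = -0.5981 + 0.5*(-0.5981 - 0.0) = -0.8971
  grad(y) = -0.1768, v = y - alpha*grad = -0.8841
  prox(v) = soft_thresh(-0.8841, 0.0881) = -0.796
f(x_3) = 4*(-0.796)^2 + 7*(-0.796) + 1.2*|-0.796| = -2.0823


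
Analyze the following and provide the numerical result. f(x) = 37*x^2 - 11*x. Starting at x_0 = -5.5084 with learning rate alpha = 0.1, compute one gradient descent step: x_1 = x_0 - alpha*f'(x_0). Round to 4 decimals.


We compute the gradient at x_0 and apply the update.
f'(x) = 74*x - 11
f'(-5.5084) = 74*-5.5084 - 11 = -418.6216
x_1 = -5.5084 - 0.1*-418.6216 = 36.3538


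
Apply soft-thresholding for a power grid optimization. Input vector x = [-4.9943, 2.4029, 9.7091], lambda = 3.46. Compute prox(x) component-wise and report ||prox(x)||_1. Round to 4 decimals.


Soft-thresholding with lambda = 3.46:
prox(-4.9943) = sign(-4.9943)*max(|-4.9943| - 3.46, 0) = -1.5343
prox(2.4029) = sign(2.4029)*max(|2.4029| - 3.46, 0) = 0.0
prox(9.7091) = sign(9.7091)*max(|9.7091| - 3.46, 0) = 6.2491
prox(x) = [-1.5343, 0.0, 6.2491]
||prox(x)||_1 = 1.5343 + 0.0 + 6.2491 = 7.7834


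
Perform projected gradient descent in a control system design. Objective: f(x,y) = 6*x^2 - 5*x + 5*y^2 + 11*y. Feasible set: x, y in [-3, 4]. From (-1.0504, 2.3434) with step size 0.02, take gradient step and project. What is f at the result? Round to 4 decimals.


Step 1: Compute gradient at (-1.0504, 2.3434).
grad_x = 2*6*-1.0504 - 5 = -17.6048
grad_y = 2*5*2.3434 + 11 = 34.434
Step 2: Gradient step.
x_raw = -1.0504 - 0.02*-17.6048 = -0.6983
y_raw = 2.3434 - 0.02*34.434 = 1.6547
Step 3: Project onto [-3, 4].
x_proj = clip(-0.6983) = -0.6983
y_proj = clip(1.6547) = 1.6547
Step 4: Evaluate f.
f(-0.6983, 1.6547) = 38.3097


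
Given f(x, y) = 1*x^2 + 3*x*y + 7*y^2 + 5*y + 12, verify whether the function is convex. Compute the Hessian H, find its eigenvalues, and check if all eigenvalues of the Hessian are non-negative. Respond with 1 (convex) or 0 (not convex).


The Hessian of f(x,y) = 1*x^2 + 3*x*y + 7*y^2 + 5*y + 12 is:
H = [[2, 3], [3, 14]]
Trace = 2 + 14 = 16
Determinant = 2*14 - (3)^2 = 19
Discriminant = (16)^2 - 4*19 = 180.0
Eigenvalues: lambda_1 = 1.2918, lambda_2 = 14.7082
The function is convex.

1


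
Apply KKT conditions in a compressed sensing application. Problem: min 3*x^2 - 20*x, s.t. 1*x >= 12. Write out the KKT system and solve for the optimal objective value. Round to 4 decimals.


Step 1: Try lambda = 0 (constraint inactive).
x_unc = 20/(2*3) = 3.3333
Check: 1*3.3333 = 3.3333 < 12 -- violated!
Step 2: Constraint must be active: 1*x = 12
x* = 12/1 = 12.0
lambda = (2*3*12.0 - 20)/1 = 52.0
Step 3: Compute optimal value.
f(x*) = 3*12.0^2 - 20*12.0 = 192.0


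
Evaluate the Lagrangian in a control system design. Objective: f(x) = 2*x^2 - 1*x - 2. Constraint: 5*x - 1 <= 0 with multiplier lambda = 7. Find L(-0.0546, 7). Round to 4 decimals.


Step 1: Evaluate f(x).
f(-0.0546) = 2*(-0.0546)^2 - 1*(-0.0546) - 2 = -1.9394
Step 2: Evaluate g(x).
g(-0.0546) = 5*-0.0546 - 1 = -1.273
Step 3: Compute Lagrangian.
L = -1.9394 + 7*-1.273 = -10.8504


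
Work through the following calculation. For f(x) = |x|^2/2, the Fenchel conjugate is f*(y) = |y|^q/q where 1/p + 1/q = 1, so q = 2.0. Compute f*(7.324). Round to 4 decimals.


The conjugate exponent q satisfies 1/p + 1/q = 1.
p = 2, so q = 2/(2 - 1) = 2.0
|y|^q = 7.324^2.0 = 53.641
f*(7.324) = 53.641 / 2.0 = 26.8205


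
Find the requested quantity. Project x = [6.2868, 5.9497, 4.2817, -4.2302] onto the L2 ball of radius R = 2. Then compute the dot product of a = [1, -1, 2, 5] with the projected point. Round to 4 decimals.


Step 1: Compute ||x|| (intermediates to 6 decimals).
||x|| = sqrt(6.2868^2 + 5.9497^2 + 4.2817^2 + (-4.2302)^2) = 10.542786
Step 2: Project.
Since ||x|| > R, scale = R/||x|| = 2/10.542786 = 0.189703, proj(x) = scale * x
proj(x) = [1.192625, 1.128676, 0.812251, -0.802482]
Step 3: Dot product.
a^T * proj(x) = 1*1.192625 - 1*1.128676 + 2*0.812251 + 5*(-0.802482) = -2.324


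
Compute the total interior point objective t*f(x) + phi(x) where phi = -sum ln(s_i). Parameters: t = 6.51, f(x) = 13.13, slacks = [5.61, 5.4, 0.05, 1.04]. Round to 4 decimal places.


Step 1: Compute log-barrier.
ln values: [1.7246, 1.6864, -2.9957, 0.0392]
phi = -(1.7246 + 1.6864 - 2.9957 + 0.0392) = -0.4544
Step 2: Compute augmented objective.
t*f(x) = 6.51*13.13 = 85.4763
Total = 85.4763 - 0.4544 = 85.0219


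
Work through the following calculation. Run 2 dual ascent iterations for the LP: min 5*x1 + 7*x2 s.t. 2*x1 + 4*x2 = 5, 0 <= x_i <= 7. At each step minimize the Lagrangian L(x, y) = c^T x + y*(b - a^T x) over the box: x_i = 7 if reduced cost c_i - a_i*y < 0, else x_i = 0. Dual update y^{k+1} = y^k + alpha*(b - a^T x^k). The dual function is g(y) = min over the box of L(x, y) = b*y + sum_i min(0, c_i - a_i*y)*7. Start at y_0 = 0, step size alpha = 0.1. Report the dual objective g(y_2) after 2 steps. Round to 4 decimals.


Dual ascent for LP: min 5*x1 + 7*x2, 2*x1 + 4*x2 = 5, 0 <= x_i <= 7
Step 1: y^k = 0.0, reduced costs: (5.0, 7.0)
  x^k = (0.0, 0.0), subgradient = b - a^T x = 5.0
  y^{k+1} = 0.0 + 0.1*5.0 = 0.5
Step 2: y^k = 0.5, reduced costs: (4.0, 5.0)
  x^k = (0.0, 0.0), subgradient = b - a^T x = 5.0
  y^{k+1} = 0.5 + 0.1*5.0 = 1.0
Dual objective at y_2 = 1.0: reduced costs (3.0, 3.0), box minimizer x = (0.0, 0.0)
g(y_2) = b*y + (c1 - a1*y)*x1 + (c2 - a2*y)*x2 = 5*1.0 + 3.0*0.0 + 3.0*0.0 = 5.0 + 0.0 + 0.0 = 5.0


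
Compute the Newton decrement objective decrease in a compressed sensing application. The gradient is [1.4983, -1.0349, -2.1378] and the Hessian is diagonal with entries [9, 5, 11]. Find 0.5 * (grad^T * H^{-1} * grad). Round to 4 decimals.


Step 1: H is diagonal, so H^(-1) * g = [0.1665, -0.207, -0.1943].
Step 2: g^T H^(-1) g = sum_i g_i^2 / H_ii
  = (1.4983)^2/9 + (-1.0349)^2/5 + (-2.1378)^2/11
  = 0.2494 + 0.2142 + 0.4155 = 0.8791
Step 3: Objective decrease = 0.5 * g^T H^(-1) g = 0.4396


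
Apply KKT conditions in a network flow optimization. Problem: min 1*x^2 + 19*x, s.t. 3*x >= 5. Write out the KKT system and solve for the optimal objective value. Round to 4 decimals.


Step 1: Try lambda = 0 (constraint inactive).
x_unc = -19/(2*1) = -9.5
Check: 3*-9.5 = -28.5 < 5 -- violated!
Step 2: Constraint must be active: 3*x = 5
x* = 5/3 = 1.6667 (rounded; the exact value 5/3 is used below)
lambda = (2*1*(5/3) + 19)/3 = 7.4444
Step 3: Compute optimal value.
f(x*) = 1*(5/3)^2 + 19*(5/3) = 34.4444


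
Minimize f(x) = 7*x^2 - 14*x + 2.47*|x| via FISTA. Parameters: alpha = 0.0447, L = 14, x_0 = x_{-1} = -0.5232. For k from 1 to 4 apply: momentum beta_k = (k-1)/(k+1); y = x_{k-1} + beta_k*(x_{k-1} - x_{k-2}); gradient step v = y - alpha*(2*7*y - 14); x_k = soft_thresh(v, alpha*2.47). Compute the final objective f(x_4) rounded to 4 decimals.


FISTA on f(x) = 7*x^2 - 14*x + 2.47*|x|
L = 14, alpha = 0.0447
Iteration 1: beta = 0.0, y = -0.5232 + 0.0*(-0.5232 + 0.5232) = -0.5232
  grad(y) = -21.3248, v = y - alpha*grad = 0.43
  prox(v) = soft_thresh(0.43, 0.1104) = 0.3196
Iteration 2: beta = 0.3333, y = 0.3196 + 0.3333*(0.3196 + 0.5232) = 0.6005
  grad(y) = -5.5924, v = y - alpha*grad = 0.8505
  prox(v) = soft_thresh(0.8505, 0.1104) = 0.7401
Iteration 3: beta = 0.5, y = 0.7401 + 0.5*(0.7401 - 0.3196) = 0.9504
  grad(y) = -0.6948, v = y - alpha*grad = 0.9814
  prox(v) = soft_thresh(0.9814, 0.1104) = 0.871
Iteration 4: beta = 0.6, y = 0.871 + 0.6*(0.871 - 0.7401) = 0.9496
  grad(y) = -0.7061, v = y - alpha*grad = 0.9811
  prox(v) = soft_thresh(0.9811, 0.1104) = 0.8707
f(x_4) = 7*0.8707^2 - 14*0.8707 + 2.47*|0.8707| = -4.7323


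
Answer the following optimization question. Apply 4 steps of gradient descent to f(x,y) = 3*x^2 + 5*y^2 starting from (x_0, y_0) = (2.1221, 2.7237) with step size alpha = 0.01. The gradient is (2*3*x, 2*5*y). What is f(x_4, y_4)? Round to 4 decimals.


Gradient descent on f(x,y) = 3*x^2 + 5*y^2.
Starting point: (2.1221, 2.7237), alpha = 0.01
Step 1: grad_x = 2*3*2.1221 = 12.7326, grad_y = 2*5*2.7237 = 27.237
  x_1 = 2.1221 - 0.01*12.7326 = 1.9948
  y_1 = 2.7237 - 0.01*27.237 = 2.4513
Step 2: grad_x = 2*3*1.9948 = 11.9686, grad_y = 2*5*2.4513 = 24.5133
  x_2 = 1.9948 - 0.01*11.9686 = 1.8751
  y_2 = 2.4513 - 0.01*24.5133 = 2.2062
Step 3: grad_x = 2*3*1.8751 = 11.2505, grad_y = 2*5*2.2062 = 22.062
  x_3 = 1.8751 - 0.01*11.2505 = 1.7626
  y_3 = 2.2062 - 0.01*22.062 = 1.9856
Step 4: grad_x = 2*3*1.7626 = 10.5755, grad_y = 2*5*1.9856 = 19.8558
  x_4 = 1.7626 - 0.01*10.5755 = 1.6568
  y_4 = 1.9856 - 0.01*19.8558 = 1.787
f(1.6568, 1.787) = 3*1.6568^2 + 5*1.787^2 = 24.2024


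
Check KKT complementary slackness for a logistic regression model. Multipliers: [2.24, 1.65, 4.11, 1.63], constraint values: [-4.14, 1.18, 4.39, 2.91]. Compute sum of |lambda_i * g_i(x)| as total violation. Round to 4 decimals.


KKT complementary slackness check:
lambda_1 * g_1 = 2.24 * -4.14 = -9.2736
lambda_2 * g_2 = 1.65 * 1.18 = 1.947
lambda_3 * g_3 = 4.11 * 4.39 = 18.0429
lambda_4 * g_4 = 1.63 * 2.91 = 4.7433
Total violation = 9.2736 + 1.947 + 18.0429 + 4.7433 = 34.0068


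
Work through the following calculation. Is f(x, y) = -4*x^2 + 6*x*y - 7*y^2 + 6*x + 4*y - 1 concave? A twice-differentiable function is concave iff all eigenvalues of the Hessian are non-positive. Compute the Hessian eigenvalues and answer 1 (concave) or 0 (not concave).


The Hessian of f(x,y) = -4*x^2 + 6*x*y - 7*y^2 + 6*x + 4*y - 1 is:
H = [[-8, 6], [6, -14]]
Trace = -8 - 14 = -22
Determinant = -8*-14 - (6)^2 = 76
Discriminant = (-22)^2 - 4*76 = 180.0
Eigenvalues: lambda_1 = -17.7082, lambda_2 = -4.2918
The function is concave.

1


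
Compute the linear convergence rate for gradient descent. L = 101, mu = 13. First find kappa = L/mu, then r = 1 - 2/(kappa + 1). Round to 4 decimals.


Step 1: Compute the condition number.
kappa = L/mu = 101/13 = 7.7692
Step 2: Compute the convergence rate.
r = 1 - 2/(kappa + 1) = 1 - 2*mu/(L + mu) = (L - mu)/(L + mu) = 88/114 = 0.7719


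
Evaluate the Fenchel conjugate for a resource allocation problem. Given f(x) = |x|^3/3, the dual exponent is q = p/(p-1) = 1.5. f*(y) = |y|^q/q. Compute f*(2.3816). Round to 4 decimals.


The conjugate exponent q satisfies 1/p + 1/q = 1.
p = 3, so q = 3/(3 - 1) = 1.5
|y|^q = 2.3816^1.5 = 3.6754
f*(2.3816) = 3.6754 / 1.5 = 2.4503


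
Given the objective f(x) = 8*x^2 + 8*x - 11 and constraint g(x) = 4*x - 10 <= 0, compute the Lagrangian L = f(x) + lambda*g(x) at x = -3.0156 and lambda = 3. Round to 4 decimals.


Step 1: Evaluate f(x).
f(-3.0156) = 8*(-3.0156)^2 + 8*(-3.0156) - 11 = 37.6259
Step 2: Evaluate g(x).
g(-3.0156) = 4*-3.0156 - 10 = -22.0624
Step 3: Compute Lagrangian.
L = 37.6259 + 3*-22.0624 = -28.5613


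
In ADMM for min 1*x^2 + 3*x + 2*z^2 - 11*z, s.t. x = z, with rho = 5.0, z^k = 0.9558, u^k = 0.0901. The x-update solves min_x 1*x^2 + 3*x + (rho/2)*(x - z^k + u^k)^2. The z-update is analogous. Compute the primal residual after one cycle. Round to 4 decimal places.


ADMM iteration with rho = 5.0, z^k = 0.9558, u^k = 0.0901
Step 1: x-update.
Minimize 1*x^2 + 3*x + (5.0/2)*(x - 0.9558 + 0.0901)^2
FOC: (2*1 + 5.0)*x = -3 + 5.0*(0.9558 - 0.0901)
x^{k+1} = 0.1898
Step 2: z-update.
Minimize 2*z^2 - 11*z + (5.0/2)*(0.1898 - z + 0.0901)^2
FOC: (2*2 + 5.0)*z = 11 + 5.0*(0.1898 + 0.0901)
z^{k+1} = 1.3777
Step 3: u-update.
u^{k+1} = 0.0901 + 0.1898 - 1.3777 = -1.0978
Step 4: Primal residual = |0.1898 - 1.3777| = 1.1879


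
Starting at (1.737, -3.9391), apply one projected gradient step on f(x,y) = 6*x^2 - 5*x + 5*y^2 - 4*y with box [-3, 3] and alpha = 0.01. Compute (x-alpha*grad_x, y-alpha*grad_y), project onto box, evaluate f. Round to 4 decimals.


Step 1: Compute gradient at (1.737, -3.9391).
grad_x = 2*6*1.737 - 5 = 15.844
grad_y = 2*5*-3.9391 - 4 = -43.391
Step 2: Gradient step.
x_raw = 1.737 - 0.01*15.844 = 1.5786
y_raw = -3.9391 - 0.01*-43.391 = -3.5052
Step 3: Project onto [-3, 3].
x_proj = clip(1.5786) = 1.5786
y_proj = clip(-3.5052) = -3.0
Step 4: Evaluate f.
f(1.5786, -3.0) = 64.0583


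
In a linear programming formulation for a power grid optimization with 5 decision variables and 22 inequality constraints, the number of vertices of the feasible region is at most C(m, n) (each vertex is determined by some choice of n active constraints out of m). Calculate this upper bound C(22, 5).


Each vertex corresponds to some choice of n active constraints out of m, so the number of vertices is at most C(m, n) = m! / (n!(m-n)!).
m = 22, n = 5
Numerator: 22 * 21 * 20 * 19 * 18
Denominator: 5! = 120
C(22, 5) = 26334


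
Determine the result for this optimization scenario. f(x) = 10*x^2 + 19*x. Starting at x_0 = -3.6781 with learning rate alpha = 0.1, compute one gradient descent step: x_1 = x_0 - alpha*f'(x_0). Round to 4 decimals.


We compute the gradient at x_0 and apply the update.
f'(x) = 20*x + 19
f'(-3.6781) = 20*-3.6781 + 19 = -54.562
x_1 = -3.6781 - 0.1*-54.562 = 1.7781


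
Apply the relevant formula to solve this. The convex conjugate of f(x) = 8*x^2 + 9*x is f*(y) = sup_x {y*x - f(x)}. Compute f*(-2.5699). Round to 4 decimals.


f*(y) = sup_x {y*x - a*x^2 - b*x} = sup_x {(y-b)*x - a*x^2}
FOC: (y - b) - 2a*x = 0 => x* = (y - b)/(2a)
x* = (-2.5699 - 9)/(2*8) = -0.7231
f*(-2.5699) = (y-b)^2/(4a) = (-2.5699 - 9)^2/(4*8)
= 133.8626/32 = 4.1832


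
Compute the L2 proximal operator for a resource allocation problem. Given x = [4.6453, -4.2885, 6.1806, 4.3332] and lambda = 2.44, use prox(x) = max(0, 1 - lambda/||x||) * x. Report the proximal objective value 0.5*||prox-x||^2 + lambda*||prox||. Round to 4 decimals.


Step 1: Compute ||x||.
||x|| = 9.8461
Step 2: Compute scaling factor.
scale = max(0, 1 - 2.44/9.8461) = 0.7522
Step 3: prox(x) = [3.4941, -3.2258, 4.649, 3.2594]
||prox(x)|| = 7.4061
Step 4: Proximal objective.
0.5*||prox-x||^2 = 2.9768
lambda*||prox|| = 18.0709
Total = 21.0478


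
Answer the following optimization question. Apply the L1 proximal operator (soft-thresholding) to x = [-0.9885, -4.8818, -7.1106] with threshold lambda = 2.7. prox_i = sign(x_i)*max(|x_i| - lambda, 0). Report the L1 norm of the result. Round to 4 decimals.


Soft-thresholding with lambda = 2.7:
prox(-0.9885) = sign(-0.9885)*max(|-0.9885| - 2.7, 0) = 0.0
prox(-4.8818) = sign(-4.8818)*max(|-4.8818| - 2.7, 0) = -2.1818
prox(-7.1106) = sign(-7.1106)*max(|-7.1106| - 2.7, 0) = -4.4106
prox(x) = [0.0, -2.1818, -4.4106]
||prox(x)||_1 = 0.0 + 2.1818 + 4.4106 = 6.5924


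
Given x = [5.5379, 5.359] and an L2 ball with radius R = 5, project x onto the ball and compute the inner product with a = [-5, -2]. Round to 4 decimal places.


Step 1: Compute ||x|| (intermediates to 6 decimals).
||x|| = sqrt(5.5379^2 + 5.359^2) = 7.70631
Step 2: Project.
Since ||x|| > R, scale = R/||x|| = 5/7.70631 = 0.648819, proj(x) = scale * x
proj(x) = [3.593095, 3.477021]
Step 3: Dot product.
a^T * proj(x) = -5*3.593095 - 2*3.477021 = -24.9195


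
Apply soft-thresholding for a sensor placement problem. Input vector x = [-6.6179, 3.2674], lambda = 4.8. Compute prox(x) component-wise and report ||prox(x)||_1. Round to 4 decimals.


Soft-thresholding with lambda = 4.8:
prox(-6.6179) = sign(-6.6179)*max(|-6.6179| - 4.8, 0) = -1.8179
prox(3.2674) = sign(3.2674)*max(|3.2674| - 4.8, 0) = 0.0
prox(x) = [-1.8179, 0.0]
||prox(x)||_1 = 1.8179 + 0.0 = 1.8179


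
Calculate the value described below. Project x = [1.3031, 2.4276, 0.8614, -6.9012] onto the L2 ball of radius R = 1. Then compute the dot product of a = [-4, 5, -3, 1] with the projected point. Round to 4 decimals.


Step 1: Compute ||x|| (intermediates to 6 decimals).
||x|| = sqrt(1.3031^2 + 2.4276^2 + 0.8614^2 + (-6.9012)^2) = 7.480634
Step 2: Project.
Since ||x|| > R, scale = R/||x|| = 1/7.480634 = 0.133679, proj(x) = scale * x
proj(x) = [0.174197, 0.324519, 0.115151, -0.922546]
Step 3: Dot product.
a^T * proj(x) = -4*0.174197 + 5*0.324519 - 3*0.115151 + 1*(-0.922546) = -0.3422


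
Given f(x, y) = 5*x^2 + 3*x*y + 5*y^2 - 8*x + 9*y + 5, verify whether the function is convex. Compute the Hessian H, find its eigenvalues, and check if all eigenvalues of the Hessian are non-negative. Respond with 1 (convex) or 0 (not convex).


The Hessian of f(x,y) = 5*x^2 + 3*x*y + 5*y^2 - 8*x + 9*y + 5 is:
H = [[10, 3], [3, 10]]
Trace = 10 + 10 = 20
Determinant = 10*10 - (3)^2 = 91
Discriminant = (20)^2 - 4*91 = 36.0
Eigenvalues: lambda_1 = 7.0, lambda_2 = 13.0
The function is convex.

1


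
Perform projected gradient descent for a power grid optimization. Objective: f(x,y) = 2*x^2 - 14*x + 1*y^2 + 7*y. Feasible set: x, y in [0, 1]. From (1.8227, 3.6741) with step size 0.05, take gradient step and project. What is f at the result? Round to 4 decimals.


Step 1: Compute gradient at (1.8227, 3.6741).
grad_x = 2*2*1.8227 - 14 = -6.7092
grad_y = 2*1*3.6741 + 7 = 14.3482
Step 2: Gradient step.
x_raw = 1.8227 - 0.05*-6.7092 = 2.1582
y_raw = 3.6741 - 0.05*14.3482 = 2.9567
Step 3: Project onto [0, 1].
x_proj = clip(2.1582) = 1.0
y_proj = clip(2.9567) = 1.0
Step 4: Evaluate f.
f(1.0, 1.0) = -4.0


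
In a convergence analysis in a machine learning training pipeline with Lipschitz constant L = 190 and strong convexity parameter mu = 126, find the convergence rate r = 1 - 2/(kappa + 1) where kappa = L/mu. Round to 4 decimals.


Step 1: Compute the condition number.
kappa = L/mu = 190/126 = 1.5079
Step 2: Compute the convergence rate.
r = 1 - 2/(kappa + 1) = 1 - 2*mu/(L + mu) = (L - mu)/(L + mu) = 64/316 = 0.2025


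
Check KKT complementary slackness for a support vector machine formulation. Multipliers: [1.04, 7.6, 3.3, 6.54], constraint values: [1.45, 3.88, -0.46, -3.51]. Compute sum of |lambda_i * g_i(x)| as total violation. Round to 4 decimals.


KKT complementary slackness check:
lambda_1 * g_1 = 1.04 * 1.45 = 1.508
lambda_2 * g_2 = 7.6 * 3.88 = 29.488
lambda_3 * g_3 = 3.3 * -0.46 = -1.518
lambda_4 * g_4 = 6.54 * -3.51 = -22.9554
Total violation = 1.508 + 29.488 + 1.518 + 22.9554 = 55.4694


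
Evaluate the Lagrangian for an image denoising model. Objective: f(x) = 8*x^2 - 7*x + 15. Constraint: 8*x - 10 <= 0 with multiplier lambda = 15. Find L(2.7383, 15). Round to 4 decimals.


Step 1: Evaluate f(x).
f(2.7383) = 8*2.7383^2 - 7*2.7383 + 15 = 55.8182
Step 2: Evaluate g(x).
g(2.7383) = 8*2.7383 - 10 = 11.9064
Step 3: Compute Lagrangian.
L = 55.8182 + 15*11.9064 = 234.4142


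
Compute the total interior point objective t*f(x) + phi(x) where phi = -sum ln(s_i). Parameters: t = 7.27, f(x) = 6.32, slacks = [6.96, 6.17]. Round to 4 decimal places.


Step 1: Compute log-barrier.
ln values: [1.9402, 1.8197]
phi = -(1.9402 + 1.8197) = -3.7599
Step 2: Compute augmented objective.
t*f(x) = 7.27*6.32 = 45.9464
Total = 45.9464 - 3.7599 = 42.1865


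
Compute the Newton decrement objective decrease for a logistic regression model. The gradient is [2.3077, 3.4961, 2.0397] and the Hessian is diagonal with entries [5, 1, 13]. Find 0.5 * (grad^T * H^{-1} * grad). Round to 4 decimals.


Step 1: H is diagonal, so H^(-1) * g = [0.4615, 3.4961, 0.1569].
Step 2: g^T H^(-1) g = sum_i g_i^2 / H_ii
  = (2.3077)^2/5 + (3.4961)^2/1 + (2.0397)^2/13
  = 1.0651 + 12.2227 + 0.32 = 13.6078
Step 3: Objective decrease = 0.5 * g^T H^(-1) g = 6.8039


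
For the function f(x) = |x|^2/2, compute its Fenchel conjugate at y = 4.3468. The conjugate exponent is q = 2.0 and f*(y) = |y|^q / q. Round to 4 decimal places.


The conjugate exponent q satisfies 1/p + 1/q = 1.
p = 2, so q = 2/(2 - 1) = 2.0
|y|^q = 4.3468^2.0 = 18.8947
f*(4.3468) = 18.8947 / 2.0 = 9.4473


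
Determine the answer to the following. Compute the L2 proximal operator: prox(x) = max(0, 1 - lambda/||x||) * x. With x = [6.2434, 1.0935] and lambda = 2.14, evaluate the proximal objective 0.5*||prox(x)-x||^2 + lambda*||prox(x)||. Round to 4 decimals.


Step 1: Compute ||x||.
||x|| = 6.3384
Step 2: Compute scaling factor.
scale = max(0, 1 - 2.14/6.3384) = 0.6624
Step 3: prox(x) = [4.1355, 0.7243]
||prox(x)|| = 4.1984
Step 4: Proximal objective.
0.5*||prox-x||^2 = 2.2898
lambda*||prox|| = 8.9846
Total = 11.2745


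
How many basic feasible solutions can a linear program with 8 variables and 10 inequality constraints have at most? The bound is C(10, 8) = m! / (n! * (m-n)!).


Each vertex corresponds to some choice of n active constraints out of m, so the number of vertices is at most C(m, n) = m! / (n!(m-n)!).
m = 10, n = 8
Numerator: 10 * 9 * 8 * 7 * 6 * 5 * 4 * 3
Denominator: 8! = 40320
C(10, 8) = 45


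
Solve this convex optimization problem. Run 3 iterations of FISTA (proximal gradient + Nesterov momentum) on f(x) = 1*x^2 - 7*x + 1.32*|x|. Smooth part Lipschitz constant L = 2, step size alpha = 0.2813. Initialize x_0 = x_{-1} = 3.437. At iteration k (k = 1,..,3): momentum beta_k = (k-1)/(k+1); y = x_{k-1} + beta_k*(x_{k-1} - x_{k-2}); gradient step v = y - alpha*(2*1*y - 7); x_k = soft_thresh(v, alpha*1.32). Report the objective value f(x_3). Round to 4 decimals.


FISTA on f(x) = 1*x^2 - 7*x + 1.32*|x|
L = 2, alpha = 0.2813
Iteration 1: beta = 0.0, y = 3.437 + 0.0*(3.437 - 3.437) = 3.437
  grad(y) = -0.126, v = y - alpha*grad = 3.4724
  prox(v) = soft_thresh(3.4724, 0.3713) = 3.1011
Iteration 2: beta = 0.3333, y = 3.1011 + 0.3333*(3.1011 - 3.437) = 2.9892
  grad(y) = -1.0217, v = y - alpha*grad = 3.2766
  prox(v) = soft_thresh(3.2766, 0.3713) = 2.9052
Iteration 3: beta = 0.5, y = 2.9052 + 0.5*(2.9052 - 3.1011) = 2.8073
  grad(y) = -1.3854, v = y - alpha*grad = 3.197
  prox(v) = soft_thresh(3.197, 0.3713) = 2.8257
f(x_3) = 1*2.8257^2 - 7*2.8257 + 1.32*|2.8257| = -8.0654


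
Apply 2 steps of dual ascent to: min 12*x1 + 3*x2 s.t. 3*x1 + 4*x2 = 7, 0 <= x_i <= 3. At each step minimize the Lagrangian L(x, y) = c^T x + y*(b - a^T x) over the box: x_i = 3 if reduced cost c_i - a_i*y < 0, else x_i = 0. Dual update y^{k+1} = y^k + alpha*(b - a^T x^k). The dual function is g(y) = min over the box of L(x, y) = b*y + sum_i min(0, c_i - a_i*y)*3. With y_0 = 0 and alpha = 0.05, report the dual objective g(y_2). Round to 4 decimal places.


Dual ascent for LP: min 12*x1 + 3*x2, 3*x1 + 4*x2 = 7, 0 <= x_i <= 3
Step 1: y^k = 0.0, reduced costs: (12.0, 3.0)
  x^k = (0.0, 0.0), subgradient = b - a^T x = 7.0
  y^{k+1} = 0.0 + 0.05*7.0 = 0.35
Step 2: y^k = 0.35, reduced costs: (10.95, 1.6)
  x^k = (0.0, 0.0), subgradient = b - a^T x = 7.0
  y^{k+1} = 0.35 + 0.05*7.0 = 0.7
Dual objective at y_2 = 0.7: reduced costs (9.9, 0.2), box minimizer x = (0.0, 0.0)
g(y_2) = b*y + (c1 - a1*y)*x1 + (c2 - a2*y)*x2 = 7*0.7 + 9.9*0.0 + 0.2*0.0 = 4.9 + 0.0 + 0.0 = 4.9


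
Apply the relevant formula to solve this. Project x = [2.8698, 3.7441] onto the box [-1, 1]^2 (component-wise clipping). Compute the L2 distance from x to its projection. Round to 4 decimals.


Project each component onto [-1, 1].
clip(2.8698) = 1.0, clip(3.7441) = 1.0
Projection = [1.0, 1.0]
Squared diffs: [3.4962, 7.5301]
Distance = sqrt(11.0263) = 3.3206


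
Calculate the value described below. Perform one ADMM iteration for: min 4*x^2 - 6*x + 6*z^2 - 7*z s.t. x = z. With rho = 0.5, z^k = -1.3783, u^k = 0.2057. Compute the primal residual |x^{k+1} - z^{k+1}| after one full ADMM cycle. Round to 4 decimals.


ADMM iteration with rho = 0.5, z^k = -1.3783, u^k = 0.2057
Step 1: x-update.
Minimize 4*x^2 - 6*x + (0.5/2)*(x + 1.3783 + 0.2057)^2
FOC: (2*4 + 0.5)*x = 6 + 0.5*(-1.3783 - 0.2057)
x^{k+1} = 0.6127
Step 2: z-update.
Minimize 6*z^2 - 7*z + (0.5/2)*(0.6127 - z + 0.2057)^2
FOC: (2*6 + 0.5)*z = 7 + 0.5*(0.6127 + 0.2057)
z^{k+1} = 0.5927
Step 3: u-update.
u^{k+1} = 0.2057 + 0.6127 - 0.5927 = 0.2257
Step 4: Primal residual = |0.6127 - 0.5927| = 0.02


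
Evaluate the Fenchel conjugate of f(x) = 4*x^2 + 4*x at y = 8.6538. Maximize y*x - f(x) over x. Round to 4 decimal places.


f*(y) = sup_x {y*x - a*x^2 - b*x} = sup_x {(y-b)*x - a*x^2}
FOC: (y - b) - 2a*x = 0 => x* = (y - b)/(2a)
x* = (8.6538 - 4)/(2*4) = 0.5817
f*(8.6538) = (y-b)^2/(4a) = (8.6538 - 4)^2/(4*4)
= 21.6579/16 = 1.3536


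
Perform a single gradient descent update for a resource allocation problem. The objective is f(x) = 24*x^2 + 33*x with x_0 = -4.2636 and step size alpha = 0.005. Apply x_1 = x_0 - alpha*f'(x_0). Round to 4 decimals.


We compute the gradient at x_0 and apply the update.
f'(x) = 48*x + 33
f'(-4.2636) = 48*-4.2636 + 33 = -171.6528
x_1 = -4.2636 - 0.005*-171.6528 = -3.4053


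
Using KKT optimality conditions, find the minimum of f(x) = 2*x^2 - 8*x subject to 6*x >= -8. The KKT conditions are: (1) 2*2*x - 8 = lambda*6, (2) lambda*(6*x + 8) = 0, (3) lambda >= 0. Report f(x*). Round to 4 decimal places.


Step 1: Try lambda = 0 (constraint inactive).
Stationarity: 2*2*x - 8 = 0
x* = 8/(2*2) = 2.0
Check constraint: 6*2.0 = 12.0 >= -8 -- satisfied.
Step 2: Compute optimal value.
f(x*) = 2*2.0^2 - 8*2.0 = -8.0


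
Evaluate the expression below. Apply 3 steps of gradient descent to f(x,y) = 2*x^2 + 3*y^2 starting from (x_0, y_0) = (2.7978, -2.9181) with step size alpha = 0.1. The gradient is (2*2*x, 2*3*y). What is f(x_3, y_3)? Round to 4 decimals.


Gradient descent on f(x,y) = 2*x^2 + 3*y^2.
Starting point: (2.7978, -2.9181), alpha = 0.1
Step 1: grad_x = 2*2*2.7978 = 11.1912, grad_y = 2*3*-2.9181 = -17.5086
  x_1 = 2.7978 - 0.1*11.1912 = 1.6787
  y_1 = -2.9181 - 0.1*-17.5086 = -1.1672
Step 2: grad_x = 2*2*1.6787 = 6.7147, grad_y = 2*3*-1.1672 = -7.0034
  x_2 = 1.6787 - 0.1*6.7147 = 1.0072
  y_2 = -1.1672 - 0.1*-7.0034 = -0.4669
Step 3: grad_x = 2*2*1.0072 = 4.0288, grad_y = 2*3*-0.4669 = -2.8014
  x_3 = 1.0072 - 0.1*4.0288 = 0.6043
  y_3 = -0.4669 - 0.1*-2.8014 = -0.1868
f(0.6043, -0.1868) = 2*0.6043^2 + 3*(-0.1868)^2 = 0.8351


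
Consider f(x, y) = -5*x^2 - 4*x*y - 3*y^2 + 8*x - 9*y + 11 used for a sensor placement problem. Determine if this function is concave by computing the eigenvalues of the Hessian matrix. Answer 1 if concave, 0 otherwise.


The Hessian of f(x,y) = -5*x^2 - 4*x*y - 3*y^2 + 8*x - 9*y + 11 is:
H = [[-10, -4], [-4, -6]]
Trace = -10 - 6 = -16
Determinant = -10*-6 - (-4)^2 = 44
Discriminant = (-16)^2 - 4*44 = 80.0
Eigenvalues: lambda_1 = -12.4721, lambda_2 = -3.5279
The function is concave.

1


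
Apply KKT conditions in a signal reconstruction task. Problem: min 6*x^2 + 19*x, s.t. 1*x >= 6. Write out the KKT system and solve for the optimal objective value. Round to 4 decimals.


Step 1: Try lambda = 0 (constraint inactive).
x_unc = -19/(2*6) = -1.5833
Check: 1*-1.5833 = -1.5833 < 6 -- violated!
Step 2: Constraint must be active: 1*x = 6
x* = 6/1 = 6.0
lambda = (2*6*6.0 + 19)/1 = 91.0
Step 3: Compute optimal value.
f(x*) = 6*6.0^2 + 19*6.0 = 330.0


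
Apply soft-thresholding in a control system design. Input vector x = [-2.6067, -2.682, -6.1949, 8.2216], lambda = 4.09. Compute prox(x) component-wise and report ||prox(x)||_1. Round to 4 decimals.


Soft-thresholding with lambda = 4.09:
prox(-2.6067) = sign(-2.6067)*max(|-2.6067| - 4.09, 0) = 0.0
prox(-2.682) = sign(-2.682)*max(|-2.682| - 4.09, 0) = 0.0
prox(-6.1949) = sign(-6.1949)*max(|-6.1949| - 4.09, 0) = -2.1049
prox(8.2216) = sign(8.2216)*max(|8.2216| - 4.09, 0) = 4.1316
prox(x) = [0.0, 0.0, -2.1049, 4.1316]
||prox(x)||_1 = 0.0 + 0.0 + 2.1049 + 4.1316 = 6.2365


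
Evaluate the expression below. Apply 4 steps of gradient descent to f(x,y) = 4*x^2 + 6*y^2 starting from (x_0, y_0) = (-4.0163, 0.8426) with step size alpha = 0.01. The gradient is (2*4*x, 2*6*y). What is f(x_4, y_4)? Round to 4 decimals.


Gradient descent on f(x,y) = 4*x^2 + 6*y^2.
Starting point: (-4.0163, 0.8426), alpha = 0.01
Step 1: grad_x = 2*4*-4.0163 = -32.1304, grad_y = 2*6*0.8426 = 10.1112
  x_1 = -4.0163 - 0.01*-32.1304 = -3.695
  y_1 = 0.8426 - 0.01*10.1112 = 0.7415
Step 2: grad_x = 2*4*-3.695 = -29.56, grad_y = 2*6*0.7415 = 8.8979
  x_2 = -3.695 - 0.01*-29.56 = -3.3994
  y_2 = 0.7415 - 0.01*8.8979 = 0.6525
Step 3: grad_x = 2*4*-3.3994 = -27.1952, grad_y = 2*6*0.6525 = 7.8301
  x_3 = -3.3994 - 0.01*-27.1952 = -3.1274
  y_3 = 0.6525 - 0.01*7.8301 = 0.5742
Step 4: grad_x = 2*4*-3.1274 = -25.0196, grad_y = 2*6*0.5742 = 6.8905
  x_4 = -3.1274 - 0.01*-25.0196 = -2.8772
  y_4 = 0.5742 - 0.01*6.8905 = 0.5053
f(-2.8772, 0.5053) = 4*(-2.8772)^2 + 6*0.5053^2 = 34.6462


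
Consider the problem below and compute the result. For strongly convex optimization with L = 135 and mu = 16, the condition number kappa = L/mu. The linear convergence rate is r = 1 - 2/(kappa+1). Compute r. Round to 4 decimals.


Step 1: Compute the condition number.
kappa = L/mu = 135/16 = 8.4375
Step 2: Compute the convergence rate.
r = 1 - 2/(kappa + 1) = 1 - 2*mu/(L + mu) = (L - mu)/(L + mu) = 119/151 = 0.7881
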